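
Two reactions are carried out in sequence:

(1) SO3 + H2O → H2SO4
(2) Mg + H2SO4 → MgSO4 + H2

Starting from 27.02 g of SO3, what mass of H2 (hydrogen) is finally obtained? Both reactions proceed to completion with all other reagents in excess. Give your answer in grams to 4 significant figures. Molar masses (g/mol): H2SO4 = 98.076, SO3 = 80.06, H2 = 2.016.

0.6804 g

n(SO3) = 27.020 / 80.06 = 0.33750 mol.
Step 1 gives a 1:1 ratio of SO3 to H2SO4, so n(H2SO4) = 0.33750 mol.
In step 2 the H2SO4:H2 ratio is 1:1, so n(H2) = 0.33750 mol.
Mass of H2 = 0.33750 × 2.016 = 0.68039 g.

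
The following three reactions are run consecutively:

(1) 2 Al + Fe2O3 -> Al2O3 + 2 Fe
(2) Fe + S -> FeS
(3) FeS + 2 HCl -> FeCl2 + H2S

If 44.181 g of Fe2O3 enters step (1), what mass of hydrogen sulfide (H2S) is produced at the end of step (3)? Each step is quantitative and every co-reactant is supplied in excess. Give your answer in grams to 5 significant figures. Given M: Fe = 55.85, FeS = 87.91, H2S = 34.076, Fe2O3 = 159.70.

18.854 g

n(Fe2O3) = 44.181 / 159.70 = 0.276650 mol.
Reaction (1): Fe2O3→Fe ratio 1:2 ⇒ n(Fe) = 0.553300 mol.
Reaction (2): Fe→FeS ratio 1:1 ⇒ n(FeS) = 0.553300 mol.
Reaction (3): FeS→H2S ratio 1:1 ⇒ n(H2S) = 0.553300 mol.
Mass of H2S = 0.553300 × 34.076 = 18.8542 g.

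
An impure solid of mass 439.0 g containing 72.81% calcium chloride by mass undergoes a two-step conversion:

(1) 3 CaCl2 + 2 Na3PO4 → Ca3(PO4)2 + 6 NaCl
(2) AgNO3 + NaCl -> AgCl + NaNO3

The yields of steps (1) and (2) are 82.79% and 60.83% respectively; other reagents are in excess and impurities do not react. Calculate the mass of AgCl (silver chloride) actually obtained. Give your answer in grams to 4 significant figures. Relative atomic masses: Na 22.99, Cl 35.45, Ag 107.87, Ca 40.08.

Pure CaCl2 = 439.0 × 0.7281 = 319.64 g.
M(CaCl2) = 40.08 + 2(35.45) = 110.98 g/mol.
M(AgCl) = 107.87 + 35.45 = 143.32 g/mol.
n(CaCl2) = 319.64 / 110.98 = 2.8801 mol.
Step 1 (CaCl2:NaCl = 3:6): theoretical n(NaCl) = 5.7602 mol; at 82.79% yield, n(NaCl) = 4.7689 mol.
Step 2 (NaCl:AgCl = 1:1): theoretical n(AgCl) = 4.7689 mol, so theoretical mass = 4.7689 × 143.32 = 683.48 g.
At 60.83% yield, actual mass of AgCl = 683.48 × 0.6083 = 415.76 g.

415.8 g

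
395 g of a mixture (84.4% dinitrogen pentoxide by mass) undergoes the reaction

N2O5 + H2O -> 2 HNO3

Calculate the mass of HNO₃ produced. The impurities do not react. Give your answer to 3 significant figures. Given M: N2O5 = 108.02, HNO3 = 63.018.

389 g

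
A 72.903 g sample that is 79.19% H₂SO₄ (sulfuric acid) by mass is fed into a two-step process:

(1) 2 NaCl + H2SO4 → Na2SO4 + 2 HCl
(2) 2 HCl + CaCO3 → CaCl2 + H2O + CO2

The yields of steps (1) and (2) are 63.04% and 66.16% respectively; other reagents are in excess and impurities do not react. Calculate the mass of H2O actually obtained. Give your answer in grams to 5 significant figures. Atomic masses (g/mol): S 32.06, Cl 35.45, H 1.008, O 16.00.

Pure H2SO4 = 72.903 × 0.7919 = 57.7319 g.
M(H2SO4) = 2(1.008) + 32.06 + 4(16.00) = 98.076 g/mol.
M(H2O) = 2(1.008) + 16.00 = 18.016 g/mol.
n(H2SO4) = 57.7319 / 98.076 = 0.588644 mol.
Step 1 (H2SO4:HCl = 1:2): theoretical n(HCl) = 1.17729 mol; at 63.04% yield, n(HCl) = 0.742163 mol.
Step 2 (HCl:H2O = 2:1): theoretical n(H2O) = 0.371081 mol, so theoretical mass = 0.371081 × 18.016 = 6.68540 g.
At 66.16% yield, actual mass of H2O = 6.68540 × 0.6616 = 4.42306 g.

4.4231 g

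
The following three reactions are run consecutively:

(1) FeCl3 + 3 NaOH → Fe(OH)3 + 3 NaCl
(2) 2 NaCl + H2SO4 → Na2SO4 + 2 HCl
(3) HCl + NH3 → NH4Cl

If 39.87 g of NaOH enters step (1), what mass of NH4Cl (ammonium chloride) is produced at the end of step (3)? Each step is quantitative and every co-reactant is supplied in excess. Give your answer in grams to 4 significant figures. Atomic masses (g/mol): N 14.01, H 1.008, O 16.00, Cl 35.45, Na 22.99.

53.32 g

M(NaOH) = 22.99 + 16.00 + 1.008 = 39.998 g/mol.
M(NH4Cl) = 14.01 + 4(1.008) + 35.45 = 53.492 g/mol.
n(NaOH) = 39.87 / 39.998 = 0.99680 mol.
Reaction (1): NaOH→NaCl ratio 3:3 ⇒ n(NaCl) = 0.99680 mol.
Reaction (2): NaCl→HCl ratio 2:2 ⇒ n(HCl) = 0.99680 mol.
Reaction (3): HCl→NH4Cl ratio 1:1 ⇒ n(NH4Cl) = 0.99680 mol.
Mass of NH4Cl = 0.99680 × 53.492 = 53.321 g.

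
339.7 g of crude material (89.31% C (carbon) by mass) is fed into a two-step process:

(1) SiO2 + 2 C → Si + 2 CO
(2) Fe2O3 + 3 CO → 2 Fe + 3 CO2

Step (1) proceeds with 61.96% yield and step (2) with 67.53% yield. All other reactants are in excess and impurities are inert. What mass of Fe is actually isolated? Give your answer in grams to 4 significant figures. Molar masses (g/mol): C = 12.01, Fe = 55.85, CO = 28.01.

Pure C = 339.7 × 0.8931 = 303.39 g.
n(C) = 303.39 / 12.01 = 25.261 mol.
Step 1 (C:CO = 2:2): theoretical n(CO) = 25.261 mol; at 61.96% yield, n(CO) = 15.652 mol.
Step 2 (CO:Fe = 3:2): theoretical n(Fe) = 10.435 mol, so theoretical mass = 10.435 × 55.85 = 582.77 g.
At 67.53% yield, actual mass of Fe = 582.77 × 0.6753 = 393.54 g.

393.5 g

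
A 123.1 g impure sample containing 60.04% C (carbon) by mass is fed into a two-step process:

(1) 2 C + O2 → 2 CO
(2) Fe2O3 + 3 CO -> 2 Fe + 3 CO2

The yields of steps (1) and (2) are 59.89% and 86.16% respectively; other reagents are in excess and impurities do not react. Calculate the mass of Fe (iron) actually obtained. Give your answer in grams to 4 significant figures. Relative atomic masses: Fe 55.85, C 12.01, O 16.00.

118.2 g

Pure C = 123.1 × 0.6004 = 73.909 g.
M(C) = 12.01 g/mol.
M(Fe) = 55.85 g/mol.
n(C) = 73.909 / 12.01 = 6.1540 mol.
Step 1 (C:CO = 2:2): theoretical n(CO) = 6.1540 mol; at 59.89% yield, n(CO) = 3.6856 mol.
Step 2 (CO:Fe = 3:2): theoretical n(Fe) = 2.4571 mol, so theoretical mass = 2.4571 × 55.85 = 137.23 g.
At 86.16% yield, actual mass of Fe = 137.23 × 0.8616 = 118.24 g.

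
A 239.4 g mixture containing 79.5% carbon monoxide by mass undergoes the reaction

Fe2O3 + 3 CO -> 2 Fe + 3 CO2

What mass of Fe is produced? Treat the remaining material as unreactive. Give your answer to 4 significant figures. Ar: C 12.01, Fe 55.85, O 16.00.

253.0 g

Mass of pure CO = 239.4 g × 0.795 = 190.32 g.
M(CO) = 12.01 + 16.00 = 28.01 g/mol.
M(Fe) = 55.85 g/mol.
n(CO) = 190.32 g / 28.01 g/mol = 6.7948 mol.
From the equation the CO:Fe mole ratio is 3:2, so n(Fe) = 6.7948 × 2/3 = 4.5299 mol.
Mass of Fe = 4.5299 mol × 55.85 g/mol = 252.99 g.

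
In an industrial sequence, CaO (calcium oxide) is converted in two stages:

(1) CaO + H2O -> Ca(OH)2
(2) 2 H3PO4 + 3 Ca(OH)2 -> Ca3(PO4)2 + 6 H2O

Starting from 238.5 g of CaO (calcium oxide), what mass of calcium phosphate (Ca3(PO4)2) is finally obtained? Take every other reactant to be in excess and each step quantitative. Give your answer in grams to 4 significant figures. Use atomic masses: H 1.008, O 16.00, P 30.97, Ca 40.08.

439.7 g

M(CaO) = 40.08 + 16.00 = 56.08 g/mol.
M(Ca3(PO4)2) = 3(40.08) + 2(30.97) + 8(16.00) = 310.18 g/mol.
n(CaO) = 238.50 / 56.08 = 4.2529 mol.
Step 1 gives a 1:1 ratio of CaO to Ca(OH)2, so n(Ca(OH)2) = 4.2529 mol.
In step 2 the Ca(OH)2:Ca3(PO4)2 ratio is 3:1, so n(Ca3(PO4)2) = 1.4176 mol.
Mass of Ca3(PO4)2 = 1.4176 × 310.18 = 439.72 g.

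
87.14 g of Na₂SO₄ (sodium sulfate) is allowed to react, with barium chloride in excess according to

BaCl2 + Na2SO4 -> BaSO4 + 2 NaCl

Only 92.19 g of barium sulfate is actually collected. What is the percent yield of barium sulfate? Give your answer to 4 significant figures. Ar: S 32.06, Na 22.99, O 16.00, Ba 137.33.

64.39 %

M(Na2SO4) = 2(22.99) + 32.06 + 4(16.00) = 142.04 g/mol.
M(BaSO4) = 137.33 + 32.06 + 4(16.00) = 233.39 g/mol.
n(Na2SO4) = 87.140 g / 142.04 g/mol = 0.61349 mol.
From the equation the Na2SO4:BaSO4 mole ratio is 1:1, so n(BaSO4) = 0.61349 × 1/1 = 0.61349 mol.
Mass of BaSO4 = 0.61349 mol × 233.39 g/mol = 143.18 g.
This is the theoretical yield. Percent yield = 92.19 g / 143.18 g × 100% = 64.386%.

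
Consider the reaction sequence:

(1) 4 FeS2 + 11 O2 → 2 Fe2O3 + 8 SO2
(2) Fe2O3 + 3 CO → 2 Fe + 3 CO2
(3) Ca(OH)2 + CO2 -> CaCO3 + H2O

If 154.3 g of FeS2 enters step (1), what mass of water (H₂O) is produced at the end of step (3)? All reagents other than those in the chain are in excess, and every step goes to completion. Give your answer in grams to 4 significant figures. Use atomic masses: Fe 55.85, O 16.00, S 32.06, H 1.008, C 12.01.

M(FeS2) = 55.85 + 2(32.06) = 119.97 g/mol.
M(H2O) = 2(1.008) + 16.00 = 18.016 g/mol.
n(FeS2) = 154.3 / 119.97 = 1.2862 mol.
Reaction (1): FeS2→Fe2O3 ratio 4:2 ⇒ n(Fe2O3) = 0.64308 mol.
Reaction (2): Fe2O3→CO2 ratio 1:3 ⇒ n(CO2) = 1.9292 mol.
Reaction (3): CO2→H2O ratio 1:1 ⇒ n(H2O) = 1.9292 mol.
Mass of H2O = 1.9292 × 18.016 = 34.757 g.

34.76 g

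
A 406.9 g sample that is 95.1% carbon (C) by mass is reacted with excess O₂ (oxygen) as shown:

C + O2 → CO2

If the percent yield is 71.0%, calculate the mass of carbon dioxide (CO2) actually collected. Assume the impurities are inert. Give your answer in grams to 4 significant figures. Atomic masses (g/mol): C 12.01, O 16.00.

Pure C available = 406.9 g × 0.951 = 386.96 g.
M(C) = 12.01 g/mol.
M(CO2) = 12.01 + 2(16.00) = 44.01 g/mol.
n(C) = 386.96 g / 12.01 g/mol = 32.220 mol.
From the equation the C:CO2 mole ratio is 1:1, so n(CO2) = 32.220 × 1/1 = 32.220 mol.
Mass of CO2 = 32.220 mol × 44.01 g/mol = 1418.0 g.
Actual mass collected = 1418.0 g × 0.710 = 1006.8 g.

1007 g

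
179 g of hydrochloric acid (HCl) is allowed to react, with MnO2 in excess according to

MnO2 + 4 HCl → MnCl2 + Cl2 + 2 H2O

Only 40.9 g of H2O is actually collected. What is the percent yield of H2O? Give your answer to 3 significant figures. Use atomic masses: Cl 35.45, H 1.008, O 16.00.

M(HCl) = 1.008 + 35.45 = 36.458 g/mol.
M(H2O) = 2(1.008) + 16.00 = 18.016 g/mol.
n(HCl) = 179.0 g / 36.458 g/mol = 4.910 mol.
From the equation the HCl:H2O mole ratio is 4:2, so n(H2O) = 4.910 × 2/4 = 2.455 mol.
Mass of H2O = 2.455 mol × 18.016 g/mol = 44.23 g.
This is the theoretical yield. Percent yield = 40.9 g / 44.23 g × 100% = 92.48%.

92.5 %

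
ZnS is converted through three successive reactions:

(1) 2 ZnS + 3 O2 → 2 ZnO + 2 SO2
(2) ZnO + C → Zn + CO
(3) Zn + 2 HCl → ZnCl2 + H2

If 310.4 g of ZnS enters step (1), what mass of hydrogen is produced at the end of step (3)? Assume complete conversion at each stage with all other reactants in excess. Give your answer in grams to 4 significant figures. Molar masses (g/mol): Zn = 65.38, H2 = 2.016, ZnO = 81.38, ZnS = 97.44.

6.422 g

n(ZnS) = 310.4 / 97.44 = 3.1856 mol.
Reaction (1): ZnS→ZnO ratio 2:2 ⇒ n(ZnO) = 3.1856 mol.
Reaction (2): ZnO→Zn ratio 1:1 ⇒ n(Zn) = 3.1856 mol.
Reaction (3): Zn→H2 ratio 1:1 ⇒ n(H2) = 3.1856 mol.
Mass of H2 = 3.1856 × 2.016 = 6.4221 g.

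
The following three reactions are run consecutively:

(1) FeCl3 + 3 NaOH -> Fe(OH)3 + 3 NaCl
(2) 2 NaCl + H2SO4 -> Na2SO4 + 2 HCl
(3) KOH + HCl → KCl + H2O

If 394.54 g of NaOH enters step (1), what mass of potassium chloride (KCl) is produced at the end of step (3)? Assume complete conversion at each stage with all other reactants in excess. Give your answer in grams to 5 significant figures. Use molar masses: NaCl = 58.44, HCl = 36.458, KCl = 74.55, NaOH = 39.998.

n(NaOH) = 394.54 / 39.998 = 9.86399 mol.
Reaction (1): NaOH→NaCl ratio 3:3 ⇒ n(NaCl) = 9.86399 mol.
Reaction (2): NaCl→HCl ratio 2:2 ⇒ n(HCl) = 9.86399 mol.
Reaction (3): HCl→KCl ratio 1:1 ⇒ n(KCl) = 9.86399 mol.
Mass of KCl = 9.86399 × 74.55 = 735.361 g.

735.36 g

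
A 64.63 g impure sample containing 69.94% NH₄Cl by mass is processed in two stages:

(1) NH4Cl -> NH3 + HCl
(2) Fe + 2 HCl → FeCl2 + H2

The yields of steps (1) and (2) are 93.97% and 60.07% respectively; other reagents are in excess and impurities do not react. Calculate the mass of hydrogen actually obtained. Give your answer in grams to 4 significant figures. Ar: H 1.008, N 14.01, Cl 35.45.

Pure NH4Cl = 64.63 × 0.6994 = 45.202 g.
M(NH4Cl) = 14.01 + 4(1.008) + 35.45 = 53.492 g/mol.
M(H2) = 2(1.008) = 2.016 g/mol.
n(NH4Cl) = 45.202 / 53.492 = 0.84503 mol.
Step 1 (NH4Cl:HCl = 1:1): theoretical n(HCl) = 0.84503 mol; at 93.97% yield, n(HCl) = 0.79407 mol.
Step 2 (HCl:H2 = 2:1): theoretical n(H2) = 0.39704 mol, so theoretical mass = 0.39704 × 2.016 = 0.80043 g.
At 60.07% yield, actual mass of H2 = 0.80043 × 0.6007 = 0.48082 g.

0.4808 g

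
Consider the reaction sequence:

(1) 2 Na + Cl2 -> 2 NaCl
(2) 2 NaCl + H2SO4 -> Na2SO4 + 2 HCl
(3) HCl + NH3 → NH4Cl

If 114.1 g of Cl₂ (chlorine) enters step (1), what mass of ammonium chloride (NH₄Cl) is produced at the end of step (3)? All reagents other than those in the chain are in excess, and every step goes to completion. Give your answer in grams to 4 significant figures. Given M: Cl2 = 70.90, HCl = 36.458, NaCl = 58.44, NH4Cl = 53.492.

n(Cl2) = 114.1 / 70.90 = 1.6093 mol.
Reaction (1): Cl2→NaCl ratio 1:2 ⇒ n(NaCl) = 3.2186 mol.
Reaction (2): NaCl→HCl ratio 2:2 ⇒ n(HCl) = 3.2186 mol.
Reaction (3): HCl→NH4Cl ratio 1:1 ⇒ n(NH4Cl) = 3.2186 mol.
Mass of NH4Cl = 3.2186 × 53.492 = 172.17 g.

172.2 g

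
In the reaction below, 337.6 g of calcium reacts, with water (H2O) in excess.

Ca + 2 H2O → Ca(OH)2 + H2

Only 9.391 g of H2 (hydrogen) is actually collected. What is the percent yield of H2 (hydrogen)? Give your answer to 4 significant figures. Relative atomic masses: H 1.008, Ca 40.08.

55.30 %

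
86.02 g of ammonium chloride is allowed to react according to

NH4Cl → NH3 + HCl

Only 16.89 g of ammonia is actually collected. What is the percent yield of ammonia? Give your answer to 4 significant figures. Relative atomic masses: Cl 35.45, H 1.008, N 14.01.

61.66 %

M(NH4Cl) = 14.01 + 4(1.008) + 35.45 = 53.492 g/mol.
M(NH3) = 14.01 + 3(1.008) = 17.034 g/mol.
n(NH4Cl) = 86.020 g / 53.492 g/mol = 1.6081 mol.
From the equation the NH4Cl:NH3 mole ratio is 1:1, so n(NH3) = 1.6081 × 1/1 = 1.6081 mol.
Mass of NH3 = 1.6081 mol × 17.034 g/mol = 27.392 g.
This is the theoretical yield. Percent yield = 16.89 g / 27.392 g × 100% = 61.660%.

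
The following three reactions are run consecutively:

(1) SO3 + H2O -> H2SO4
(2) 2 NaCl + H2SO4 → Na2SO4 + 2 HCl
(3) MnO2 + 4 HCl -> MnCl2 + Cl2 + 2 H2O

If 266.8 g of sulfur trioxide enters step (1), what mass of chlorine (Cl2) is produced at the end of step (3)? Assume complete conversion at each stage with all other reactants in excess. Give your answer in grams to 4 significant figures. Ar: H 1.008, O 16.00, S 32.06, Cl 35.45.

M(SO3) = 32.06 + 3(16.00) = 80.06 g/mol.
M(Cl2) = 2(35.45) = 70.90 g/mol.
n(SO3) = 266.8 / 80.06 = 3.3325 mol.
Reaction (1): SO3→H2SO4 ratio 1:1 ⇒ n(H2SO4) = 3.3325 mol.
Reaction (2): H2SO4→HCl ratio 1:2 ⇒ n(HCl) = 6.6650 mol.
Reaction (3): HCl→Cl2 ratio 4:1 ⇒ n(Cl2) = 1.6663 mol.
Mass of Cl2 = 1.6663 × 70.90 = 118.14 g.

118.1 g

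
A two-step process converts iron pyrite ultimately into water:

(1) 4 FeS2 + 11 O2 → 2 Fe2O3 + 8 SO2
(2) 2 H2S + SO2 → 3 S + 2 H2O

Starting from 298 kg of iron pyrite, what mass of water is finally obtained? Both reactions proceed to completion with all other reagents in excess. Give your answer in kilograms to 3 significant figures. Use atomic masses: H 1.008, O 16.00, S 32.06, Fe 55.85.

M(FeS2) = 55.85 + 2(32.06) = 119.97 g/mol.
M(H2O) = 2(1.008) + 16.00 = 18.016 g/mol.
298 kg = 298000 g.
n(FeS2) = 298000 / 119.97 = 2484 mol.
Step 1 gives a 4:8 ratio of FeS2 to SO2, so n(SO2) = 4968 mol.
In step 2 the SO2:H2O ratio is 1:2, so n(H2O) = 9936 mol.
Mass of H2O = 9936 × 18.016 = 179000 g = 179 kg.

179 kg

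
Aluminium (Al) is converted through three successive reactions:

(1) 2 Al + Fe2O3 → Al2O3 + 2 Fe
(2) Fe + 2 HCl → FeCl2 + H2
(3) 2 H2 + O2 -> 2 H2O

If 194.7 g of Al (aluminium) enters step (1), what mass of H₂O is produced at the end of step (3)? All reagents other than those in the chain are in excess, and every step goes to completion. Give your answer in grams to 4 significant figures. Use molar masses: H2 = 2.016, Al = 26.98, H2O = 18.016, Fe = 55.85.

n(Al) = 194.7 / 26.98 = 7.2165 mol.
Reaction (1): Al→Fe ratio 2:2 ⇒ n(Fe) = 7.2165 mol.
Reaction (2): Fe→H2 ratio 1:1 ⇒ n(H2) = 7.2165 mol.
Reaction (3): H2→H2O ratio 2:2 ⇒ n(H2O) = 7.2165 mol.
Mass of H2O = 7.2165 × 18.016 = 130.01 g.

130.0 g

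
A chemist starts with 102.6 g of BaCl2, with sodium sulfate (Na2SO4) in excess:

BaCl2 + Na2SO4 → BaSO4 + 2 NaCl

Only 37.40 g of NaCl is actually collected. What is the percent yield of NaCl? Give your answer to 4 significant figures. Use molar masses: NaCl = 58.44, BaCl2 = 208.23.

n(BaCl2) = 102.60 g / 208.23 g/mol = 0.49272 mol.
From the equation the BaCl2:NaCl mole ratio is 1:2, so n(NaCl) = 0.49272 × 2/1 = 0.98545 mol.
Mass of NaCl = 0.98545 mol × 58.44 g/mol = 57.590 g.
This is the theoretical yield. Percent yield = 37.40 g / 57.590 g × 100% = 64.942%.

64.94 %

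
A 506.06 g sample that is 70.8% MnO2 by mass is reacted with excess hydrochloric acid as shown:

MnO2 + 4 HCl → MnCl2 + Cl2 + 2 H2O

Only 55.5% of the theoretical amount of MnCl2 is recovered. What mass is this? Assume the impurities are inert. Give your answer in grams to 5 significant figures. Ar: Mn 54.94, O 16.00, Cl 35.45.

287.82 g

Pure MnO2 available = 506.06 g × 0.708 = 358.290 g.
M(MnO2) = 54.94 + 2(16.00) = 86.94 g/mol.
M(MnCl2) = 54.94 + 2(35.45) = 125.84 g/mol.
n(MnO2) = 358.290 g / 86.94 g/mol = 4.12112 mol.
From the equation the MnO2:MnCl2 mole ratio is 1:1, so n(MnCl2) = 4.12112 × 1/1 = 4.12112 mol.
Mass of MnCl2 = 4.12112 mol × 125.84 g/mol = 518.602 g.
Actual mass collected = 518.602 g × 0.555 = 287.824 g.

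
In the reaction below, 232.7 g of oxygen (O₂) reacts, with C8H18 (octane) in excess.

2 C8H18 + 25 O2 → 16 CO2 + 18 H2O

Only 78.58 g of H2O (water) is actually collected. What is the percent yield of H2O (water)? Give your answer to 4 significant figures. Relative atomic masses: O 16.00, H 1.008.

M(O2) = 2(16.00) = 32.00 g/mol.
M(H2O) = 2(1.008) + 16.00 = 18.016 g/mol.
n(O2) = 232.70 g / 32.00 g/mol = 7.2719 mol.
From the equation the O2:H2O mole ratio is 25:18, so n(H2O) = 7.2719 × 18/25 = 5.2357 mol.
Mass of H2O = 5.2357 mol × 18.016 g/mol = 94.327 g.
This is the theoretical yield. Percent yield = 78.58 g / 94.327 g × 100% = 83.306%.

83.31 %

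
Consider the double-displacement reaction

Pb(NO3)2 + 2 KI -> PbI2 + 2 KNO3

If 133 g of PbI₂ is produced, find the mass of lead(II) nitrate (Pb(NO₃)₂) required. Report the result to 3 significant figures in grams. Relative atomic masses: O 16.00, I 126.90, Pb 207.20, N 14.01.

95.6 g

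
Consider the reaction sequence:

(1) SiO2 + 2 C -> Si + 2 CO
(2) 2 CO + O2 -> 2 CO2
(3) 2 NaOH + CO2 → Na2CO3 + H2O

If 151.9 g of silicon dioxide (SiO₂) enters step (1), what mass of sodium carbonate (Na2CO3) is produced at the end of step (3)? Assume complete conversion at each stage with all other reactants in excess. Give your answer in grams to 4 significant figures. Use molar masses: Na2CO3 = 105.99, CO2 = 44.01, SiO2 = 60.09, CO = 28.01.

n(SiO2) = 151.9 / 60.09 = 2.5279 mol.
Reaction (1): SiO2→CO ratio 1:2 ⇒ n(CO) = 5.0557 mol.
Reaction (2): CO→CO2 ratio 2:2 ⇒ n(CO2) = 5.0557 mol.
Reaction (3): CO2→Na2CO3 ratio 1:1 ⇒ n(Na2CO3) = 5.0557 mol.
Mass of Na2CO3 = 5.0557 × 105.99 = 535.86 g.

535.9 g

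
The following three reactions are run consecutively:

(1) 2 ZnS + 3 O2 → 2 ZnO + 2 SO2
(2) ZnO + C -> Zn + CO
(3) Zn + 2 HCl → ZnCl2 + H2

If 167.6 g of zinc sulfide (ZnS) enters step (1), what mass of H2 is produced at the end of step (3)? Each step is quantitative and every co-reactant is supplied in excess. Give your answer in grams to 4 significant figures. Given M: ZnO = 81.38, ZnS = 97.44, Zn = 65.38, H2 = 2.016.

n(ZnS) = 167.6 / 97.44 = 1.7200 mol.
Reaction (1): ZnS→ZnO ratio 2:2 ⇒ n(ZnO) = 1.7200 mol.
Reaction (2): ZnO→Zn ratio 1:1 ⇒ n(Zn) = 1.7200 mol.
Reaction (3): Zn→H2 ratio 1:1 ⇒ n(H2) = 1.7200 mol.
Mass of H2 = 1.7200 × 2.016 = 3.4676 g.

3.468 g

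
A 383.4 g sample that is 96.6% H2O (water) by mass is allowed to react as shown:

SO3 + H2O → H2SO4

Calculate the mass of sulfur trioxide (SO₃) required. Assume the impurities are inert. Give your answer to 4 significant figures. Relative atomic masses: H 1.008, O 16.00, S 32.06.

Mass of pure H2O = 383.4 g × 0.966 = 370.36 g.
M(H2O) = 2(1.008) + 16.00 = 18.016 g/mol.
M(SO3) = 32.06 + 3(16.00) = 80.06 g/mol.
n(H2O) = 370.36 g / 18.016 g/mol = 20.558 mol.
From the equation the H2O:SO3 mole ratio is 1:1, so n(SO3) = 20.558 × 1/1 = 20.558 mol.
Mass of SO3 = 20.558 mol × 80.06 g/mol = 1645.8 g.

1646 g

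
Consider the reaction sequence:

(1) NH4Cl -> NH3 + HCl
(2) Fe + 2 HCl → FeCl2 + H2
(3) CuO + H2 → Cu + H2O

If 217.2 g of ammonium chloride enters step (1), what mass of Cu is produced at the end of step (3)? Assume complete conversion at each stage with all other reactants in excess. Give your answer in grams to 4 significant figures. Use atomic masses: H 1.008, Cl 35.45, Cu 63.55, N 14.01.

129.0 g

M(NH4Cl) = 14.01 + 4(1.008) + 35.45 = 53.492 g/mol.
M(Cu) = 63.55 g/mol.
n(NH4Cl) = 217.2 / 53.492 = 4.0604 mol.
Reaction (1): NH4Cl→HCl ratio 1:1 ⇒ n(HCl) = 4.0604 mol.
Reaction (2): HCl→H2 ratio 2:1 ⇒ n(H2) = 2.0302 mol.
Reaction (3): H2→Cu ratio 1:1 ⇒ n(Cu) = 2.0302 mol.
Mass of Cu = 2.0302 × 63.55 = 129.02 g.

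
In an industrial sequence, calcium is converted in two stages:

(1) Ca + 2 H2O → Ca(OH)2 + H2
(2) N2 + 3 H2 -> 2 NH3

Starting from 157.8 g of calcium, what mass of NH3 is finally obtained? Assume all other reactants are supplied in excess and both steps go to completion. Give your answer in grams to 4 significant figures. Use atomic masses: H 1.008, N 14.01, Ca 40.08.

M(Ca) = 40.08 g/mol.
M(NH3) = 14.01 + 3(1.008) = 17.034 g/mol.
n(Ca) = 157.80 / 40.08 = 3.9371 mol.
Step 1 gives a 1:1 ratio of Ca to H2, so n(H2) = 3.9371 mol.
In step 2 the H2:NH3 ratio is 3:2, so n(NH3) = 2.6248 mol.
Mass of NH3 = 2.6248 × 17.034 = 44.710 g.

44.71 g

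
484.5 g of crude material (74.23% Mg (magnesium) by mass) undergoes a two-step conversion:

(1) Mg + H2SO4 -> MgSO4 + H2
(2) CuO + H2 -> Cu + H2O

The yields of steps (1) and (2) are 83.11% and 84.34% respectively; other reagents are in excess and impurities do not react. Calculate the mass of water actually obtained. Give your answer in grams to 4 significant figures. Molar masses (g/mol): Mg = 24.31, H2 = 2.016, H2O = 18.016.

186.8 g

Pure Mg = 484.5 × 0.7423 = 359.64 g.
n(Mg) = 359.64 / 24.31 = 14.794 mol.
Step 1 (Mg:H2 = 1:1): theoretical n(H2) = 14.794 mol; at 83.11% yield, n(H2) = 12.295 mol.
Step 2 (H2:H2O = 1:1): theoretical n(H2O) = 12.295 mol, so theoretical mass = 12.295 × 18.016 = 221.51 g.
At 84.34% yield, actual mass of H2O = 221.51 × 0.8434 = 186.82 g.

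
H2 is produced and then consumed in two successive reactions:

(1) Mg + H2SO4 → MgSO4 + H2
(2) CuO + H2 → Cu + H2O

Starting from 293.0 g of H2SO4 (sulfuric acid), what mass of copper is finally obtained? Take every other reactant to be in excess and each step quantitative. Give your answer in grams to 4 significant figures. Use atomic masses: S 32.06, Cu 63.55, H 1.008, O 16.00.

189.9 g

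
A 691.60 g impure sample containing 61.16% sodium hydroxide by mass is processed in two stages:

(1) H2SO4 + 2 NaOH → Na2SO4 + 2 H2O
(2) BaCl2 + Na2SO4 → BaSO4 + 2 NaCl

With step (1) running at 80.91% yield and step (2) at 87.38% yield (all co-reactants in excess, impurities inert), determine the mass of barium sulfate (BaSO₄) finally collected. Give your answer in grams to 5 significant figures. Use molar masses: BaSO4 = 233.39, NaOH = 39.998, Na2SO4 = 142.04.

Pure NaOH = 691.60 × 0.6116 = 422.983 g.
n(NaOH) = 422.983 / 39.998 = 10.5751 mol.
Step 1 (NaOH:Na2SO4 = 2:1): theoretical n(Na2SO4) = 5.28755 mol; at 80.91% yield, n(Na2SO4) = 4.27815 mol.
Step 2 (Na2SO4:BaSO4 = 1:1): theoretical n(BaSO4) = 4.27815 mol, so theoretical mass = 4.27815 × 233.39 = 998.478 g.
At 87.38% yield, actual mass of BaSO4 = 998.478 × 0.8738 = 872.470 g.

872.47 g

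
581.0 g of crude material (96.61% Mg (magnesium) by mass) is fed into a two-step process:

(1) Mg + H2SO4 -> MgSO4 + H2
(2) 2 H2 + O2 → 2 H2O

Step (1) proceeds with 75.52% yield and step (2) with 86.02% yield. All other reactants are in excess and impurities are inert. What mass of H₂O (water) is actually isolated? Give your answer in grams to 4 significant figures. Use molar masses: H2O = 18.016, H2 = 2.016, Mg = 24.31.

270.2 g

Pure Mg = 581.0 × 0.9661 = 561.30 g.
n(Mg) = 561.30 / 24.31 = 23.089 mol.
Step 1 (Mg:H2 = 1:1): theoretical n(H2) = 23.089 mol; at 75.52% yield, n(H2) = 17.437 mol.
Step 2 (H2:H2O = 2:2): theoretical n(H2O) = 17.437 mol, so theoretical mass = 17.437 × 18.016 = 314.15 g.
At 86.02% yield, actual mass of H2O = 314.15 × 0.8602 = 270.23 g.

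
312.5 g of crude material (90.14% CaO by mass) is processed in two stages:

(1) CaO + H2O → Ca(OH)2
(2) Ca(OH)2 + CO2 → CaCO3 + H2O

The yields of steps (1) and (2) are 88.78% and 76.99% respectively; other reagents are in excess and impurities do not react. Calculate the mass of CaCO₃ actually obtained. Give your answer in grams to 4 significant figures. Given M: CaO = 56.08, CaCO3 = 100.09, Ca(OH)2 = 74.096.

Pure CaO = 312.5 × 0.9014 = 281.69 g.
n(CaO) = 281.69 / 56.08 = 5.0230 mol.
Step 1 (CaO:Ca(OH)2 = 1:1): theoretical n(Ca(OH)2) = 5.0230 mol; at 88.78% yield, n(Ca(OH)2) = 4.4594 mol.
Step 2 (Ca(OH)2:CaCO3 = 1:1): theoretical n(CaCO3) = 4.4594 mol, so theoretical mass = 4.4594 × 100.09 = 446.34 g.
At 76.99% yield, actual mass of CaCO3 = 446.34 × 0.7699 = 343.64 g.

343.6 g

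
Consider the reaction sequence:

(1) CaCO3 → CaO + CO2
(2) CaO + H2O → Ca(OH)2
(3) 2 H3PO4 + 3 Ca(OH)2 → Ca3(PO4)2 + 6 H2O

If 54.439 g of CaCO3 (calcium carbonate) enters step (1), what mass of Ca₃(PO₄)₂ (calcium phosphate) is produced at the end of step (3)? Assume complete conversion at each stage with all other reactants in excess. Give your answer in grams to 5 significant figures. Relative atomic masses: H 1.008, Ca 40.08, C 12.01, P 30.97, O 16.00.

M(CaCO3) = 40.08 + 12.01 + 3(16.00) = 100.09 g/mol.
M(Ca3(PO4)2) = 3(40.08) + 2(30.97) + 8(16.00) = 310.18 g/mol.
n(CaCO3) = 54.439 / 100.09 = 0.543900 mol.
Reaction (1): CaCO3→CaO ratio 1:1 ⇒ n(CaO) = 0.543900 mol.
Reaction (2): CaO→Ca(OH)2 ratio 1:1 ⇒ n(Ca(OH)2) = 0.543900 mol.
Reaction (3): Ca(OH)2→Ca3(PO4)2 ratio 3:1 ⇒ n(Ca3(PO4)2) = 0.181300 mol.
Mass of Ca3(PO4)2 = 0.181300 × 310.18 = 56.2357 g.

56.236 g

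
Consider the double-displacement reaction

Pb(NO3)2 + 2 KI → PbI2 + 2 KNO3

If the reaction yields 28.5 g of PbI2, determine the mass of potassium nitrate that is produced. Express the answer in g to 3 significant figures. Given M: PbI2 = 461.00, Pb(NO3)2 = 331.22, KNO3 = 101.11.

n(PbI2) = 28.50 g / 461.00 g/mol = 0.06182 mol.
From the equation the PbI2:KNO3 mole ratio is 1:2, so n(KNO3) = 0.06182 × 2/1 = 0.1236 mol.
Mass of KNO3 = 0.1236 mol × 101.11 g/mol = 12.50 g.

12.5 g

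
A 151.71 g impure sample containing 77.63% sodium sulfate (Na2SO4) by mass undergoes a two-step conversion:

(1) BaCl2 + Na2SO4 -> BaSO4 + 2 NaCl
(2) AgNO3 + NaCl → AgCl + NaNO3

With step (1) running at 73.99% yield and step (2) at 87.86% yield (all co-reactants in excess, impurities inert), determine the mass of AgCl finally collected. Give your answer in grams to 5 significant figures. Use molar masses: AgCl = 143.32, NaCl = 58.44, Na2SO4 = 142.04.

Pure Na2SO4 = 151.71 × 0.7763 = 117.772 g.
n(Na2SO4) = 117.772 / 142.04 = 0.829150 mol.
Step 1 (Na2SO4:NaCl = 1:2): theoretical n(NaCl) = 1.65830 mol; at 73.99% yield, n(NaCl) = 1.22698 mol.
Step 2 (NaCl:AgCl = 1:1): theoretical n(AgCl) = 1.22698 mol, so theoretical mass = 1.22698 × 143.32 = 175.850 g.
At 87.86% yield, actual mass of AgCl = 175.850 × 0.8786 = 154.502 g.

154.50 g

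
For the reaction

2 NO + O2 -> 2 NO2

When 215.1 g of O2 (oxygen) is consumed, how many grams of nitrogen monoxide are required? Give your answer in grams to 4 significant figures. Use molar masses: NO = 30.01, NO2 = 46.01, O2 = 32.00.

n(O2) = 215.10 g / 32.00 g/mol = 6.7219 mol.
From the equation the O2:NO mole ratio is 1:2, so n(NO) = 6.7219 × 2/1 = 13.444 mol.
Mass of NO = 13.444 mol × 30.01 g/mol = 403.45 g.

403.4 g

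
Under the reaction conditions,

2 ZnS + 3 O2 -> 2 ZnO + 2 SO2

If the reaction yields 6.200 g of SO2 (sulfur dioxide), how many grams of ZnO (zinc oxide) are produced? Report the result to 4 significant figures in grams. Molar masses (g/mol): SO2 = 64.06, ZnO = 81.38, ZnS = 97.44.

n(SO2) = 6.2000 g / 64.06 g/mol = 0.096784 mol.
From the equation the SO2:ZnO mole ratio is 2:2, so n(ZnO) = 0.096784 × 2/2 = 0.096784 mol.
Mass of ZnO = 0.096784 mol × 81.38 g/mol = 7.8763 g.

7.876 g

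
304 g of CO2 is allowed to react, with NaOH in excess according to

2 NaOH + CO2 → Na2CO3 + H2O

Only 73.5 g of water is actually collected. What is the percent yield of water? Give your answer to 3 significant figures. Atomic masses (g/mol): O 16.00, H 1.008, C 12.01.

M(CO2) = 12.01 + 2(16.00) = 44.01 g/mol.
M(H2O) = 2(1.008) + 16.00 = 18.016 g/mol.
n(CO2) = 304.0 g / 44.01 g/mol = 6.908 mol.
From the equation the CO2:H2O mole ratio is 1:1, so n(H2O) = 6.908 × 1/1 = 6.908 mol.
Mass of H2O = 6.908 mol × 18.016 g/mol = 124.4 g.
This is the theoretical yield. Percent yield = 73.5 g / 124.4 g × 100% = 59.06%.

59.1 %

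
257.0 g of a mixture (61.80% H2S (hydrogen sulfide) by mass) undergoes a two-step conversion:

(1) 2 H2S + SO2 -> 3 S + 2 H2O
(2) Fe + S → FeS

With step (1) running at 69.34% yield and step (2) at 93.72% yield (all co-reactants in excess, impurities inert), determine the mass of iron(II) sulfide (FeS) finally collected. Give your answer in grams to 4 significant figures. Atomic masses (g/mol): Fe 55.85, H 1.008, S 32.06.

Pure H2S = 257.0 × 0.6180 = 158.83 g.
M(H2S) = 2(1.008) + 32.06 = 34.076 g/mol.
M(FeS) = 55.85 + 32.06 = 87.91 g/mol.
n(H2S) = 158.83 / 34.076 = 4.6609 mol.
Step 1 (H2S:S = 2:3): theoretical n(S) = 6.9914 mol; at 69.34% yield, n(S) = 4.8478 mol.
Step 2 (S:FeS = 1:1): theoretical n(FeS) = 4.8478 mol, so theoretical mass = 4.8478 × 87.91 = 426.17 g.
At 93.72% yield, actual mass of FeS = 426.17 × 0.9372 = 399.41 g.

399.4 g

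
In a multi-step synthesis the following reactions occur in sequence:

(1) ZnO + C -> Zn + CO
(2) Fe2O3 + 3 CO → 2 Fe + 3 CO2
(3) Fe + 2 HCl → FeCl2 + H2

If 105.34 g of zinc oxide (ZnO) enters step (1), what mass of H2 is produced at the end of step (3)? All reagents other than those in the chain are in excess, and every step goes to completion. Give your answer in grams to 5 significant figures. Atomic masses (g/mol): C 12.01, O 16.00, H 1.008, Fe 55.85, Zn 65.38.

1.7397 g

M(ZnO) = 65.38 + 16.00 = 81.38 g/mol.
M(H2) = 2(1.008) = 2.016 g/mol.
n(ZnO) = 105.34 / 81.38 = 1.29442 mol.
Reaction (1): ZnO→CO ratio 1:1 ⇒ n(CO) = 1.29442 mol.
Reaction (2): CO→Fe ratio 3:2 ⇒ n(Fe) = 0.862947 mol.
Reaction (3): Fe→H2 ratio 1:1 ⇒ n(H2) = 0.862947 mol.
Mass of H2 = 0.862947 × 2.016 = 1.73970 g.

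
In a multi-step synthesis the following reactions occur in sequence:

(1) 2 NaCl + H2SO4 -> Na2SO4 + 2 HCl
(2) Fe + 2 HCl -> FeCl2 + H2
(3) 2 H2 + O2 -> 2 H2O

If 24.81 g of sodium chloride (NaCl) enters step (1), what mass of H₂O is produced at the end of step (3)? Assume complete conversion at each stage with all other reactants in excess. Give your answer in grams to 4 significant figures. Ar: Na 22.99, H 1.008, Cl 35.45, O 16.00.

M(NaCl) = 22.99 + 35.45 = 58.44 g/mol.
M(H2O) = 2(1.008) + 16.00 = 18.016 g/mol.
n(NaCl) = 24.81 / 58.44 = 0.42454 mol.
Reaction (1): NaCl→HCl ratio 2:2 ⇒ n(HCl) = 0.42454 mol.
Reaction (2): HCl→H2 ratio 2:1 ⇒ n(H2) = 0.21227 mol.
Reaction (3): H2→H2O ratio 2:2 ⇒ n(H2O) = 0.21227 mol.
Mass of H2O = 0.21227 × 18.016 = 3.8242 g.

3.824 g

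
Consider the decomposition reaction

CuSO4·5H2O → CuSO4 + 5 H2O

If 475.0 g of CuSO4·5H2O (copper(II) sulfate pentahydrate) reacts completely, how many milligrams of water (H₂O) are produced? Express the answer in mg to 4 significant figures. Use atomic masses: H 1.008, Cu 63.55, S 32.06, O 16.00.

171400 mg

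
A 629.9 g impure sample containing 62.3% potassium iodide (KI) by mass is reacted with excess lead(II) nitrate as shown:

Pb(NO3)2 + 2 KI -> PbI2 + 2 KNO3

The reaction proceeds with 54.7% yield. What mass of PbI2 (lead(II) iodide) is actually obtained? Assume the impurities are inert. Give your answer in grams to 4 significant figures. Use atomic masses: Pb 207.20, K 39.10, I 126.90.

298.1 g

Pure KI available = 629.9 g × 0.623 = 392.43 g.
M(KI) = 39.10 + 126.90 = 166.00 g/mol.
M(PbI2) = 207.20 + 2(126.90) = 461.00 g/mol.
n(KI) = 392.43 g / 166.00 g/mol = 2.3640 mol.
From the equation the KI:PbI2 mole ratio is 2:1, so n(PbI2) = 2.3640 × 1/2 = 1.1820 mol.
Mass of PbI2 = 1.1820 mol × 461.00 g/mol = 544.91 g.
Actual mass collected = 544.91 g × 0.547 = 298.06 g.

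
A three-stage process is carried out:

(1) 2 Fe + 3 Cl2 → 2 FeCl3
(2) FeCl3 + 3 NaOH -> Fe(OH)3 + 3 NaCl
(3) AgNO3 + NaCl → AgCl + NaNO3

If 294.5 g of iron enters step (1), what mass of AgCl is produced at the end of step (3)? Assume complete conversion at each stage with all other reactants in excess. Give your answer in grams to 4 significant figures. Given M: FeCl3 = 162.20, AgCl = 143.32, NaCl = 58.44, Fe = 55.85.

n(Fe) = 294.5 / 55.85 = 5.2731 mol.
Reaction (1): Fe→FeCl3 ratio 2:2 ⇒ n(FeCl3) = 5.2731 mol.
Reaction (2): FeCl3→NaCl ratio 1:3 ⇒ n(NaCl) = 15.819 mol.
Reaction (3): NaCl→AgCl ratio 1:1 ⇒ n(AgCl) = 15.819 mol.
Mass of AgCl = 15.819 × 143.32 = 2267.2 g.

2267 g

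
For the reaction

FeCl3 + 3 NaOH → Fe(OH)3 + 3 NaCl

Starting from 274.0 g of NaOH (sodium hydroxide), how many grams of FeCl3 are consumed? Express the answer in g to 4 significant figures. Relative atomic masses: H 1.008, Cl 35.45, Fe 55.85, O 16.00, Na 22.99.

370.4 g

M(NaOH) = 22.99 + 16.00 + 1.008 = 39.998 g/mol.
M(FeCl3) = 55.85 + 3(35.45) = 162.20 g/mol.
n(NaOH) = 274.00 g / 39.998 g/mol = 6.8503 mol.
From the equation the NaOH:FeCl3 mole ratio is 3:1, so n(FeCl3) = 6.8503 × 1/3 = 2.2834 mol.
Mass of FeCl3 = 2.2834 mol × 162.20 g/mol = 370.38 g.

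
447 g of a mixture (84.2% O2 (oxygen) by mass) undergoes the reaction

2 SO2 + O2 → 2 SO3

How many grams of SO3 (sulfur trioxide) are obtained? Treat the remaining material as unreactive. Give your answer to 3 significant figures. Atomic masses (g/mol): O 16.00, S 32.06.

1880 g

Mass of pure O2 = 447 g × 0.842 = 376.4 g.
M(O2) = 2(16.00) = 32.00 g/mol.
M(SO3) = 32.06 + 3(16.00) = 80.06 g/mol.
n(O2) = 376.4 g / 32.00 g/mol = 11.76 mol.
From the equation the O2:SO3 mole ratio is 1:2, so n(SO3) = 11.76 × 2/1 = 23.52 mol.
Mass of SO3 = 23.52 mol × 80.06 g/mol = 1883 g.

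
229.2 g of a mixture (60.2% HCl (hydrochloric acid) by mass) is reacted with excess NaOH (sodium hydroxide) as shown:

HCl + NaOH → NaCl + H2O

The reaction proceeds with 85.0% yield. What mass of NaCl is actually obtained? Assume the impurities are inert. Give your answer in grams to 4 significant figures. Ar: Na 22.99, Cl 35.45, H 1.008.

188.0 g

Pure HCl available = 229.2 g × 0.602 = 137.98 g.
M(HCl) = 1.008 + 35.45 = 36.458 g/mol.
M(NaCl) = 22.99 + 35.45 = 58.44 g/mol.
n(HCl) = 137.98 g / 36.458 g/mol = 3.7846 mol.
From the equation the HCl:NaCl mole ratio is 1:1, so n(NaCl) = 3.7846 × 1/1 = 3.7846 mol.
Mass of NaCl = 3.7846 mol × 58.44 g/mol = 221.17 g.
Actual mass collected = 221.17 g × 0.850 = 188.00 g.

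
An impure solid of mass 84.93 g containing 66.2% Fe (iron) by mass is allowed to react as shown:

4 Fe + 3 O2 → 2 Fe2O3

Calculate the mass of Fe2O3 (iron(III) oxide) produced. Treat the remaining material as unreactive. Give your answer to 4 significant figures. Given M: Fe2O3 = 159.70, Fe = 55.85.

80.38 g

Mass of pure Fe = 84.93 g × 0.662 = 56.224 g.
n(Fe) = 56.224 g / 55.85 g/mol = 1.0067 mol.
From the equation the Fe:Fe2O3 mole ratio is 4:2, so n(Fe2O3) = 1.0067 × 2/4 = 0.50335 mol.
Mass of Fe2O3 = 0.50335 mol × 159.70 g/mol = 80.384 g.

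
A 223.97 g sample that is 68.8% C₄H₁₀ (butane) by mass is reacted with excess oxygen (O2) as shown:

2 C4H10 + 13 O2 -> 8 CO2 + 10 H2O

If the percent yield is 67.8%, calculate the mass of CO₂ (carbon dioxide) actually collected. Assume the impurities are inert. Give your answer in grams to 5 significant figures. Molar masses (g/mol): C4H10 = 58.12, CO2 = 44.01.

Pure C4H10 available = 223.97 g × 0.688 = 154.091 g.
n(C4H10) = 154.091 g / 58.12 g/mol = 2.65126 mol.
From the equation the C4H10:CO2 mole ratio is 2:8, so n(CO2) = 2.65126 × 8/2 = 10.6050 mol.
Mass of CO2 = 10.6050 mol × 44.01 g/mol = 466.728 g.
Actual mass collected = 466.728 g × 0.678 = 316.442 g.

316.44 g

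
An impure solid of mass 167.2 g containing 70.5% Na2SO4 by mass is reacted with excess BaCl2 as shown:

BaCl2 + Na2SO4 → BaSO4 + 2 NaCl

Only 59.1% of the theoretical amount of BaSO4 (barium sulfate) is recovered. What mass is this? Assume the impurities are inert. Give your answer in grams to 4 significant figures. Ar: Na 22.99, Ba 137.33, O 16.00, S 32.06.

Pure Na2SO4 available = 167.2 g × 0.705 = 117.88 g.
M(Na2SO4) = 2(22.99) + 32.06 + 4(16.00) = 142.04 g/mol.
M(BaSO4) = 137.33 + 32.06 + 4(16.00) = 233.39 g/mol.
n(Na2SO4) = 117.88 g / 142.04 g/mol = 0.82988 mol.
From the equation the Na2SO4:BaSO4 mole ratio is 1:1, so n(BaSO4) = 0.82988 × 1/1 = 0.82988 mol.
Mass of BaSO4 = 0.82988 mol × 233.39 g/mol = 193.69 g.
Actual mass collected = 193.69 g × 0.591 = 114.47 g.

114.5 g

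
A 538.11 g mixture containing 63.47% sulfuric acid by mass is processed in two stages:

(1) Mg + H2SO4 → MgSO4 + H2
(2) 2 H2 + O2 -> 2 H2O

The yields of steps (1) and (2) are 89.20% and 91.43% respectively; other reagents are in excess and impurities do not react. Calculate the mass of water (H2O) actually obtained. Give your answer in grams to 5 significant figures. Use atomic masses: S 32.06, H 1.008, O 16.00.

51.167 g

Pure H2SO4 = 538.11 × 0.6347 = 341.538 g.
M(H2SO4) = 2(1.008) + 32.06 + 4(16.00) = 98.076 g/mol.
M(H2O) = 2(1.008) + 16.00 = 18.016 g/mol.
n(H2SO4) = 341.538 / 98.076 = 3.48239 mol.
Step 1 (H2SO4:H2 = 1:1): theoretical n(H2) = 3.48239 mol; at 89.20% yield, n(H2) = 3.10629 mol.
Step 2 (H2:H2O = 2:2): theoretical n(H2O) = 3.10629 mol, so theoretical mass = 3.10629 × 18.016 = 55.9629 g.
At 91.43% yield, actual mass of H2O = 55.9629 × 0.9143 = 51.1669 g.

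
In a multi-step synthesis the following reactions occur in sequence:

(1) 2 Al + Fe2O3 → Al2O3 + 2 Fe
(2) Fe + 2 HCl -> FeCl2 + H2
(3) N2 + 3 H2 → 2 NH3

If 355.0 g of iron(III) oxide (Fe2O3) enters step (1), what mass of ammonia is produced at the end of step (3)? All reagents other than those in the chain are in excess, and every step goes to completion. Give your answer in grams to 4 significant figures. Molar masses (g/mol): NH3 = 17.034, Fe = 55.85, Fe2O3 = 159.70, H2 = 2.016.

n(Fe2O3) = 355.0 / 159.70 = 2.2229 mol.
Reaction (1): Fe2O3→Fe ratio 1:2 ⇒ n(Fe) = 4.4458 mol.
Reaction (2): Fe→H2 ratio 1:1 ⇒ n(H2) = 4.4458 mol.
Reaction (3): H2→NH3 ratio 3:2 ⇒ n(NH3) = 2.9639 mol.
Mass of NH3 = 2.9639 × 17.034 = 50.487 g.

50.49 g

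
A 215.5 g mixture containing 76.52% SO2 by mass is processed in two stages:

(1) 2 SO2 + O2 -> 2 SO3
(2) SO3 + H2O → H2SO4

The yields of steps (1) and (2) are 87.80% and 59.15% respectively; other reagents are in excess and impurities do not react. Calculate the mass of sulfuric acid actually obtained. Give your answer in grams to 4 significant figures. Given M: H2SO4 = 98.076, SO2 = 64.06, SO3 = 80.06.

131.1 g

Pure SO2 = 215.5 × 0.7652 = 164.90 g.
n(SO2) = 164.90 / 64.06 = 2.5742 mol.
Step 1 (SO2:SO3 = 2:2): theoretical n(SO3) = 2.5742 mol; at 87.80% yield, n(SO3) = 2.2601 mol.
Step 2 (SO3:H2SO4 = 1:1): theoretical n(H2SO4) = 2.2601 mol, so theoretical mass = 2.2601 × 98.076 = 221.66 g.
At 59.15% yield, actual mass of H2SO4 = 221.66 × 0.5915 = 131.11 g.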